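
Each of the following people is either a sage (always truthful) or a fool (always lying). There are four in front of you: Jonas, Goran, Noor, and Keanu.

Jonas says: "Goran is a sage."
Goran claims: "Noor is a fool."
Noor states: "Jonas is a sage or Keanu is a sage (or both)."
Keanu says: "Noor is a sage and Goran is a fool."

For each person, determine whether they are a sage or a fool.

Consider Jonas. Suppose Jonas is a sage.
Then no assignment of the remaining roles makes every statement match its speaker's type — contradiction.
So Jonas is a fool.
Consider Goran. Suppose Goran is a sage.
Then Jonas's statement comes out true, contradicting Jonas being a fool.
So Goran is a fool.
Consider Noor. Suppose Noor is a fool.
Then Goran's statement comes out true, contradicting Goran being a fool.
So Noor is a sage.
With that fixed, Keanu's statement is true, so Keanu is a sage.

Jonas: fool, Goran: fool, Noor: sage, Keanu: sage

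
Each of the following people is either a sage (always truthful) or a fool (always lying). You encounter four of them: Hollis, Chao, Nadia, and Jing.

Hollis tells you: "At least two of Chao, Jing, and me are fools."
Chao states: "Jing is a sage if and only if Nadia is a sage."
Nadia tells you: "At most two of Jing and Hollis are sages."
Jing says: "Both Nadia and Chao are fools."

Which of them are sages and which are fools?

Regardless of anyone's role, Nadia's statement is true, so Nadia is a sage.
With that fixed, Jing's statement is false, so Jing is a fool.
With that fixed, Chao's statement is false, so Chao is a fool.
With that fixed, Hollis's statement is true, so Hollis is a sage.

Hollis: sage, Chao: fool, Nadia: sage, Jing: fool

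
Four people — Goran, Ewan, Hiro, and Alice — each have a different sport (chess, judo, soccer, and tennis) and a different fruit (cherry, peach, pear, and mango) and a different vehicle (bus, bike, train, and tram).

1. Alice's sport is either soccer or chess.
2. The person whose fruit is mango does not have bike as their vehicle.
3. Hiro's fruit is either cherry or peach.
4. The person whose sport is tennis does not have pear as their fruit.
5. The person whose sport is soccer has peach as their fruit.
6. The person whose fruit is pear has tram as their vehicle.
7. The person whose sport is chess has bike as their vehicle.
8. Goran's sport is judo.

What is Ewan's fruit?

With clues 1–7, cherry and peach are impossible for Ewan's fruit.
With clues 1–8, pear is impossible for Ewan's fruit.
That leaves mango.

mango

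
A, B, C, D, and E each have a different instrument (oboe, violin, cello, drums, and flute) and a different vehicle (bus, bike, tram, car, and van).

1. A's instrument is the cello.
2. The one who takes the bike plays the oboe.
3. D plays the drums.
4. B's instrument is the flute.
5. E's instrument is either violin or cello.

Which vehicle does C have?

With clues 1–5, bus, car, tram, and van are impossible for C's vehicle.
That leaves bike.

bike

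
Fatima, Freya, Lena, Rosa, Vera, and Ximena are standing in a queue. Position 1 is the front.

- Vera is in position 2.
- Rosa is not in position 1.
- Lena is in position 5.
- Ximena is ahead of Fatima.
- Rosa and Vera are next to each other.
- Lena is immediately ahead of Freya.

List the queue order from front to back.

Ximena, Vera, Rosa, Fatima, Lena, Freya

From clue 1: Vera → position 2.
From clues 1–2: Rosa is in {3,4,5,6}.
From clues 1–3: Lena → position 5.
From clues 1–4: Fatima is in {3,4,6}.
From clues 1–5: Rosa → position 3.
From clues 1–6: Ximena → position 1, Fatima → position 4, Freya → position 6.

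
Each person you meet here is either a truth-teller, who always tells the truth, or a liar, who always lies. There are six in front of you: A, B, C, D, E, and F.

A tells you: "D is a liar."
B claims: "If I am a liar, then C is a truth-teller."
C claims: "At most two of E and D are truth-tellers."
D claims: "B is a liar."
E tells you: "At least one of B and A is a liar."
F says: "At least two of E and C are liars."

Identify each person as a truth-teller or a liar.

A: truth-teller, B: truth-teller, C: truth-teller, D: liar, E: liar, F: liar

Regardless of anyone's role, C's statement is true, so C is a truth-teller.
With that fixed, F's statement is false, so F is a liar.
With that fixed, B's statement is true, so B is a truth-teller.
With that fixed, D's statement is false, so D is a liar.
With that fixed, A's statement is true, so A is a truth-teller.
With that fixed, E's statement is false, so E is a liar.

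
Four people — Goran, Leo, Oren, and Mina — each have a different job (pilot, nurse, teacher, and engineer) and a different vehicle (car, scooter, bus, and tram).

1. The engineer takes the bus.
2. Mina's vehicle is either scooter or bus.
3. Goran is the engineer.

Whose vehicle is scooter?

Mina

With clues 1–3, Goran, Leo, and Oren are impossible for the one with vehicle scooter.
That leaves Mina.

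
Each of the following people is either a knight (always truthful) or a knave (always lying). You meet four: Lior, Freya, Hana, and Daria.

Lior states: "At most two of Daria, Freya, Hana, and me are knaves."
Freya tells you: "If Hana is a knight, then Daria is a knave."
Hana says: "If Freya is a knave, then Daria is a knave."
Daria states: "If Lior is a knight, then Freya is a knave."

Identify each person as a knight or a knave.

Lior: knight, Freya: knight, Hana: knight, Daria: knave

Consider Lior. Suppose Lior is a knave.
Then no assignment of the remaining roles makes every statement match its speaker's type — contradiction.
So Lior is a knight.
Consider Freya. Suppose Freya is a knave.
Then no assignment of the remaining roles makes every statement match its speaker's type — contradiction.
So Freya is a knight.
With that fixed, Hana's statement is true, so Hana is a knight.
With that fixed, Daria's statement is false, so Daria is a knave.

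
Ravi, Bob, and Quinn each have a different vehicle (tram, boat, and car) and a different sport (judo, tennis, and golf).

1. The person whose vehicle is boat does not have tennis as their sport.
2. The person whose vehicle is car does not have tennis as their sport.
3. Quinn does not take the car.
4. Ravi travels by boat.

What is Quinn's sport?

With clues 1–4, golf and judo are impossible for Quinn's sport.
That leaves tennis.

tennis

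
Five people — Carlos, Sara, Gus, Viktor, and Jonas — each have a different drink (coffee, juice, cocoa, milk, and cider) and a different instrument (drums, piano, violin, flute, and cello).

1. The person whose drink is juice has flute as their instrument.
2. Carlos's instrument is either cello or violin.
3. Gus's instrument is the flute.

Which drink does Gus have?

With clues 1–3, cider, cocoa, coffee, and milk are impossible for Gus's drink.
That leaves juice.

juice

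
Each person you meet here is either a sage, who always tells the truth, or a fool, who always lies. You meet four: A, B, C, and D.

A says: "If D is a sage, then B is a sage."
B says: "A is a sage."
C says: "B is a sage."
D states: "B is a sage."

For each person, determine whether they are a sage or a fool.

Consider A. Suppose A is a fool.
Then no assignment of the remaining roles makes every statement match its speaker's type — contradiction.
So A is a sage.
With that fixed, B's statement is true, so B is a sage.
With that fixed, C's statement is true, so C is a sage.
With that fixed, D's statement is true, so D is a sage.

A: sage, B: sage, C: sage, D: sage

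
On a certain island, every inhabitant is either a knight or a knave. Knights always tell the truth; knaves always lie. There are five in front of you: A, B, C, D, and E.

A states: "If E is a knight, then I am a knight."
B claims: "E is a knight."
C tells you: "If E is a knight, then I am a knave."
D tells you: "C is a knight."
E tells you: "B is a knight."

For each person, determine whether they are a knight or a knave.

A: knight, B: knave, C: knight, D: knight, E: knave

Consider A. Suppose A is a knave.
Then no assignment of the remaining roles makes every statement match its speaker's type — contradiction.
So A is a knight.
Consider B. Suppose B is a knight.
Then no assignment of the remaining roles makes every statement match its speaker's type — contradiction.
So B is a knave.
With that fixed, E's statement is false, so E is a knave.
With that fixed, C's statement is true, so C is a knight.
With that fixed, D's statement is true, so D is a knight.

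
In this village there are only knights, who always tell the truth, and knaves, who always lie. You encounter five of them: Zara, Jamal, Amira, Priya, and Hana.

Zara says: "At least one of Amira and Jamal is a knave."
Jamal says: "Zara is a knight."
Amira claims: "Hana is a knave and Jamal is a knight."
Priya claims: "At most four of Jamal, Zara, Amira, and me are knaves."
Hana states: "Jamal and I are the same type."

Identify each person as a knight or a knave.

Zara: knight, Jamal: knight, Amira: knave, Priya: knight, Hana: knight

Regardless of anyone's role, Priya's statement is true, so Priya is a knight.
Consider Zara. Suppose Zara is a knave.
Then no assignment of the remaining roles makes every statement match its speaker's type — contradiction.
So Zara is a knight.
With that fixed, Jamal's statement is true, so Jamal is a knight.
Consider Amira. Suppose Amira is a knight.
Then Zara's statement comes out false, contradicting Zara being a knight.
So Amira is a knave.
Consider Hana. Suppose Hana is a knave.
Then Amira's statement comes out true, contradicting Amira being a knave.
So Hana is a knight.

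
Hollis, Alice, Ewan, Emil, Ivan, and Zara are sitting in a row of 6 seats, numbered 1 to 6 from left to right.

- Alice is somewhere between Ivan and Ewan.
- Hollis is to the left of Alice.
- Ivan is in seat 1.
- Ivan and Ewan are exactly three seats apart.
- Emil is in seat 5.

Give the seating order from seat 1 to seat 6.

From clue 1: Alice is in {2,3,4,5}.
From clues 1–2: Alice is in {3,4,5}.
From clues 1–3: Ivan → seat 1.
From clues 1–4: Hollis → seat 2, Alice → seat 3, Ewan → seat 4.
From clues 1–5: Emil → seat 5, Zara → seat 6.

Ivan, Hollis, Alice, Ewan, Emil, Zara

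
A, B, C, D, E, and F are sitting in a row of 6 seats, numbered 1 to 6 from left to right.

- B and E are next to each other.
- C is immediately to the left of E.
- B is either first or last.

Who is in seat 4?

C

With clues 1–3, A, B, D, E, and F are ruled out for seat 4.
So seat 4 is C.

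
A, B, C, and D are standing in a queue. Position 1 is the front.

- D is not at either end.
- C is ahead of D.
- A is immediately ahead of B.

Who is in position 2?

D

With clues 1–3, A, B, and C are ruled out for position 2.
So position 2 is D.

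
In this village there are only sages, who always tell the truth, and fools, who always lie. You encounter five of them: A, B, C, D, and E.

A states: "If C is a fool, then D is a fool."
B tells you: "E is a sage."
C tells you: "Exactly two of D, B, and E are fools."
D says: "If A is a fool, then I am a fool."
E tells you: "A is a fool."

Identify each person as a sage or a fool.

Consider A. Suppose A is a fool.
Then whichever role D has, D's statement has the wrong truth value — contradiction.
So A is a sage.
With that fixed, D's statement is true, so D is a sage.
With that fixed, E's statement is false, so E is a fool.
With that fixed, B's statement is false, so B is a fool.
With that fixed, C's statement is true, so C is a sage.

A: sage, B: fool, C: sage, D: sage, E: fool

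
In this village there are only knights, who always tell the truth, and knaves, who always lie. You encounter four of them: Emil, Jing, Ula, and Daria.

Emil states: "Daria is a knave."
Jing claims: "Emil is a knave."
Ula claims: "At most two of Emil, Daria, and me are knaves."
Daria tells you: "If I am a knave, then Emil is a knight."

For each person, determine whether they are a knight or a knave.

Consider Emil. Suppose Emil is a knight.
Then no assignment of the remaining roles makes every statement match its speaker's type — contradiction.
So Emil is a knave.
With that fixed, Jing's statement is true, so Jing is a knight.
Consider Ula. Suppose Ula is a knave.
Then no assignment of the remaining roles makes every statement match its speaker's type — contradiction.
So Ula is a knight.
Consider Daria. Suppose Daria is a knave.
Then Emil's statement comes out true, contradicting Emil being a knave.
So Daria is a knight.

Emil: knave, Jing: knight, Ula: knight, Daria: knight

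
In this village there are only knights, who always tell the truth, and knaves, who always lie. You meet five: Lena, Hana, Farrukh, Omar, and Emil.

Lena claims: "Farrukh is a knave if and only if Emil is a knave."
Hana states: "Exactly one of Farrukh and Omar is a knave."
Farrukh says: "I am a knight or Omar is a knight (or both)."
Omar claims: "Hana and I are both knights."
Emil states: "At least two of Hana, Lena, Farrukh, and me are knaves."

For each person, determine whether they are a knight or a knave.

Consider Lena. Suppose Lena is a knight.
Then no assignment of the remaining roles makes every statement match its speaker's type — contradiction.
So Lena is a knave.
Consider Hana. Suppose Hana is a knight.
Then no assignment of the remaining roles makes every statement match its speaker's type — contradiction.
So Hana is a knave.
With that fixed, Omar's statement is false, so Omar is a knave.
With that fixed, Emil's statement is true, so Emil is a knight.
Consider Farrukh. Suppose Farrukh is a knight.
Then Lena's statement comes out true, contradicting Lena being a knave.
So Farrukh is a knave.

Lena: knave, Hana: knave, Farrukh: knave, Omar: knave, Emil: knight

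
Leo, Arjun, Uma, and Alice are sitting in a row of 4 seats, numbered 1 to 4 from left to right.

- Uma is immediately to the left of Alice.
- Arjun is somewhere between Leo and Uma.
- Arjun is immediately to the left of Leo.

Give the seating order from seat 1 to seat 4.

Uma, Alice, Arjun, Leo

From clue 1: Uma is in {1,2,3}.
From clues 1–2: Leo is in {1,4}.
From clues 1–3: Uma → seat 1, Alice → seat 2, Arjun → seat 3, Leo → seat 4.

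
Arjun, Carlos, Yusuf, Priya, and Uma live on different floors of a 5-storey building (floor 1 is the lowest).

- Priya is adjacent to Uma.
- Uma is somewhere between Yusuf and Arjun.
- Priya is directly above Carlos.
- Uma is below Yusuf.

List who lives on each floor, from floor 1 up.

Arjun, Carlos, Priya, Uma, Yusuf

From clues 1–2: Priya is in {2,3,4}.
From clues 1–3: Carlos → floor 2, Priya → floor 3, Uma → floor 4.
From clues 1–4: Arjun → floor 1, Yusuf → floor 5.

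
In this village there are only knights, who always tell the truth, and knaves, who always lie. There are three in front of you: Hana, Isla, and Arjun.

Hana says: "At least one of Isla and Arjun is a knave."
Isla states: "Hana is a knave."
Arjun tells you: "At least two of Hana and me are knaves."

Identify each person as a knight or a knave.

Hana: knight, Isla: knave, Arjun: knave

Consider Hana. Suppose Hana is a knave.
Then whichever role Arjun has, Arjun's statement has the wrong truth value — contradiction.
So Hana is a knight.
With that fixed, Isla's statement is false, so Isla is a knave.
With that fixed, Arjun's statement is false, so Arjun is a knave.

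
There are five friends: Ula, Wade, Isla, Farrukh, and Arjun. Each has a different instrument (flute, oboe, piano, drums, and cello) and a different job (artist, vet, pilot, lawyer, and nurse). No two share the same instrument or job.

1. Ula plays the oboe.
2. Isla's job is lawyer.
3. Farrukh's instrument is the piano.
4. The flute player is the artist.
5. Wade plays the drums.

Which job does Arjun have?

artist

With clues 1–2, lawyer is impossible for Arjun's job.
With clues 1–5, nurse, pilot, and vet are impossible for Arjun's job.
That leaves artist.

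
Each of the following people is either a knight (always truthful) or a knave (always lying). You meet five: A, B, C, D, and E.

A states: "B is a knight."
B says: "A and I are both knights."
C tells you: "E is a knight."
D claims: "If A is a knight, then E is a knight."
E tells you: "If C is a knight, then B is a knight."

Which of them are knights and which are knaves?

A: knight, B: knight, C: knight, D: knight, E: knight

Consider A. Suppose A is a knave.
Then no assignment of the remaining roles makes every statement match its speaker's type — contradiction.
So A is a knight.
Consider B. Suppose B is a knave.
Then A's statement comes out false, contradicting A being a knight.
So B is a knight.
With that fixed, E's statement is true, so E is a knight.
With that fixed, C's statement is true, so C is a knight.
With that fixed, D's statement is true, so D is a knight.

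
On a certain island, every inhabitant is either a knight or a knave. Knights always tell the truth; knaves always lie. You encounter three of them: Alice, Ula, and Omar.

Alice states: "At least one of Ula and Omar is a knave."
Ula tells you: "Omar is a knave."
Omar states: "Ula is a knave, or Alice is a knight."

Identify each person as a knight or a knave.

Consider Alice. Suppose Alice is a knave.
Then no assignment of the remaining roles makes every statement match its speaker's type — contradiction.
So Alice is a knight.
With that fixed, Omar's statement is true, so Omar is a knight.
With that fixed, Ula's statement is false, so Ula is a knave.

Alice: knight, Ula: knave, Omar: knight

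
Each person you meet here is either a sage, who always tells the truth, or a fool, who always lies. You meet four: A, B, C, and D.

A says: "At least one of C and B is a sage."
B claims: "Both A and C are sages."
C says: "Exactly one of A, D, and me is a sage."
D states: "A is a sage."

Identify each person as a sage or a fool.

A: fool, B: fool, C: fool, D: fool

Consider A. Suppose A is a sage.
Then no assignment of the remaining roles makes every statement match its speaker's type — contradiction.
So A is a fool.
With that fixed, B's statement is false, so B is a fool.
With that fixed, D's statement is false, so D is a fool.
Consider C. Suppose C is a sage.
Then A's statement comes out true, contradicting A being a fool.
So C is a fool.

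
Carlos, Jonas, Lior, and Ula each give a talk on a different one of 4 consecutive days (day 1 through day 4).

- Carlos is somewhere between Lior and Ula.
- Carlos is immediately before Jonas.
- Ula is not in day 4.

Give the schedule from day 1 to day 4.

Ula, Carlos, Jonas, Lior

From clue 1: Carlos is in {2,3}.
From clues 1–2: Carlos → day 2, Jonas → day 3.
From clues 1–3: Ula → day 1, Lior → day 4.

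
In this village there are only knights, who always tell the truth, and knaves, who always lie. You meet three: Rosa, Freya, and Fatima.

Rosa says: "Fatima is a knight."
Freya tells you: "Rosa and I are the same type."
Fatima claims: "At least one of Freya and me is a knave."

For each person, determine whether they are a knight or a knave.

Rosa: knight, Freya: knave, Fatima: knight

Consider Rosa. Suppose Rosa is a knave.
Then whichever role Freya has, Freya's statement has the wrong truth value — contradiction.
So Rosa is a knight.
Consider Freya. Suppose Freya is a knight.
Then whichever role Fatima has, Fatima's statement has the wrong truth value — contradiction.
So Freya is a knave.
With that fixed, Fatima's statement is true, so Fatima is a knight.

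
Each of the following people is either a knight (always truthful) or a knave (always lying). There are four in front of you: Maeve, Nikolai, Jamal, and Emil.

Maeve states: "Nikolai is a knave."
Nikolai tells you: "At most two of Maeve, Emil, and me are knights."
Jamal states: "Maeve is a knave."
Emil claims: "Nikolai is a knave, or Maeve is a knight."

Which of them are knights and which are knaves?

Maeve: knave, Nikolai: knight, Jamal: knight, Emil: knave

Consider Maeve. Suppose Maeve is a knight.
Then no assignment of the remaining roles makes every statement match its speaker's type — contradiction.
So Maeve is a knave.
With that fixed, Nikolai's statement is true, so Nikolai is a knight.
With that fixed, Jamal's statement is true, so Jamal is a knight.
With that fixed, Emil's statement is false, so Emil is a knave.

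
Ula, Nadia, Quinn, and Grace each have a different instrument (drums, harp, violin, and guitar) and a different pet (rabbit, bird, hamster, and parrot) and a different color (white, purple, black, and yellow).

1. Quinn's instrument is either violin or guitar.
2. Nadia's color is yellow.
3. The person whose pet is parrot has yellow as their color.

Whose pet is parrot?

Nadia

With clues 1–3, Grace, Quinn, and Ula are impossible for the one with pet parrot.
That leaves Nadia.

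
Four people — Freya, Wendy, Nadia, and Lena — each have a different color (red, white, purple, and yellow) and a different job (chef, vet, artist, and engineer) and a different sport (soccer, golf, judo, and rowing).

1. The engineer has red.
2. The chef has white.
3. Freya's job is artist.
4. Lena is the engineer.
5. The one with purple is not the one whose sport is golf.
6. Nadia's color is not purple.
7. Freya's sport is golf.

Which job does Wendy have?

With clues 1–3, artist is impossible for Wendy's job.
With clues 1–4, engineer is impossible for Wendy's job.
With clues 1–7, chef is impossible for Wendy's job.
That leaves vet.

vet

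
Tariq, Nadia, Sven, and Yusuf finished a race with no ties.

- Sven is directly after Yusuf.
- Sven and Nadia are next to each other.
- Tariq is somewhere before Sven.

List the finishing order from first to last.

From clue 1: Sven is in {2,3,4}.
From clues 1–2: Tariq is in {1,4}.
From clues 1–3: Tariq → place 1, Yusuf → place 2, Sven → place 3, Nadia → place 4.

Tariq, Yusuf, Sven, Nadia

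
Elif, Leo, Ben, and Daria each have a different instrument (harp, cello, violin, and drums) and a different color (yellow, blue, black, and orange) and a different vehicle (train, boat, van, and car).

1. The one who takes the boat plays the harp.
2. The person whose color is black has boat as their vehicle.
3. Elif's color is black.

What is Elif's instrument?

With clues 1–3, cello, drums, and violin are impossible for Elif's instrument.
That leaves harp.

harp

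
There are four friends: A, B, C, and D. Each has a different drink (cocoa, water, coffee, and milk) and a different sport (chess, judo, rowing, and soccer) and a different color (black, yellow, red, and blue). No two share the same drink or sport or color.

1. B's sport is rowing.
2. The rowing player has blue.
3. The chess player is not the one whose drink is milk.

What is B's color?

blue

With clues 1–2, black, red, and yellow are impossible for B's color.
That leaves blue.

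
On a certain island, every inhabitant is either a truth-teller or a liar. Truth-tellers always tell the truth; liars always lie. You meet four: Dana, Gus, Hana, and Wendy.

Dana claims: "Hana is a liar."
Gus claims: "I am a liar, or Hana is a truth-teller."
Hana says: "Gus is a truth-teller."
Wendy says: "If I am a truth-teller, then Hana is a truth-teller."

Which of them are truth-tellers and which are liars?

Consider Dana. Suppose Dana is a truth-teller.
Then no assignment of the remaining roles makes every statement match its speaker's type — contradiction.
So Dana is a liar.
Consider Gus. Suppose Gus is a liar.
Then Gus's own statement would have to be false, but it can't be — contradiction.
So Gus is a truth-teller.
With that fixed, Hana's statement is true, so Hana is a truth-teller.
With that fixed, Wendy's statement is true, so Wendy is a truth-teller.

Dana: liar, Gus: truth-teller, Hana: truth-teller, Wendy: truth-teller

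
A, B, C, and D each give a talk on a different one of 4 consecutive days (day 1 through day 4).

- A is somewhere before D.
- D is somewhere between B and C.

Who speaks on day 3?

D

With clues 1–2, A, B, and C are ruled out for day 3.
So day 3 is D.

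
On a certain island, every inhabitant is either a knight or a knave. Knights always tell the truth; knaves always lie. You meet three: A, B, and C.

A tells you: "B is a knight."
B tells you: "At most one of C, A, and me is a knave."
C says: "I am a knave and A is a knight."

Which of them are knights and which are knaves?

A: knave, B: knave, C: knave

Consider A. Suppose A is a knight.
Then whichever role C has, C's statement has the wrong truth value — contradiction.
So A is a knave.
With that fixed, C's statement is false, so C is a knave.
With that fixed, B's statement is false, so B is a knave.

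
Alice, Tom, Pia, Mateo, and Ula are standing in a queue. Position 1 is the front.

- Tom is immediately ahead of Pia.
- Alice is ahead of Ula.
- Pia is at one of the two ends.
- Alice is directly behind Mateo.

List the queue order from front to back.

Mateo, Alice, Ula, Tom, Pia

From clue 1: Tom is in {1,2,3,4}.
From clues 1–2: Alice is in {1,2,3,4}.
From clues 1–3: Tom → position 4, Pia → position 5.
From clues 1–4: Mateo → position 1, Alice → position 2, Ula → position 3.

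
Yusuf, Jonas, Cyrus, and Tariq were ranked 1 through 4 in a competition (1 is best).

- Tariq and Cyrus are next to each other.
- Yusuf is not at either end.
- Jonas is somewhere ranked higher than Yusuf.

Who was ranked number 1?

Jonas

With clues 1–2, Yusuf is ruled out for rank 1.
With clues 1–3, Cyrus and Tariq are ruled out for rank 1.
So rank 1 is Jonas.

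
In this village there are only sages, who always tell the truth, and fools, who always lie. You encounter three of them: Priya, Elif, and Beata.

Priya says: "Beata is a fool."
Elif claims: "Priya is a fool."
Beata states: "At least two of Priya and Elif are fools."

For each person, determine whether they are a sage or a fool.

Consider Priya. Suppose Priya is a fool.
Then no assignment of the remaining roles makes every statement match its speaker's type — contradiction.
So Priya is a sage.
With that fixed, Elif's statement is false, so Elif is a fool.
With that fixed, Beata's statement is false, so Beata is a fool.

Priya: sage, Elif: fool, Beata: fool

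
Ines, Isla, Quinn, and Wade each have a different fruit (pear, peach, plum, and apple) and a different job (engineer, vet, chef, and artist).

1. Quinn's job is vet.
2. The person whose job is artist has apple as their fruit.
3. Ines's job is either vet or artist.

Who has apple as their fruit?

With clues 1–2, Quinn is impossible for the one with fruit apple.
With clues 1–3, Isla and Wade are impossible for the one with fruit apple.
That leaves Ines.

Ines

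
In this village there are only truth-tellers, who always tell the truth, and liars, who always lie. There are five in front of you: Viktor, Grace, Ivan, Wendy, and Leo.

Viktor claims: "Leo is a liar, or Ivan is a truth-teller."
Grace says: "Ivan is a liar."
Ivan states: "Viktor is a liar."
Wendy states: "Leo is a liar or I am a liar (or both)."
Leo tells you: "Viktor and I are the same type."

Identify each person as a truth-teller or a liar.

Viktor: truth-teller, Grace: truth-teller, Ivan: liar, Wendy: truth-teller, Leo: liar

Consider Viktor. Suppose Viktor is a liar.
Then whichever role Leo has, Leo's statement has the wrong truth value — contradiction.
So Viktor is a truth-teller.
With that fixed, Ivan's statement is false, so Ivan is a liar.
With that fixed, Grace's statement is true, so Grace is a truth-teller.
Consider Wendy. Suppose Wendy is a liar.
Then Wendy's own statement would have to be false, but it can't be — contradiction.
So Wendy is a truth-teller.
Consider Leo. Suppose Leo is a truth-teller.
Then Viktor's statement comes out false, contradicting Viktor being a truth-teller.
So Leo is a liar.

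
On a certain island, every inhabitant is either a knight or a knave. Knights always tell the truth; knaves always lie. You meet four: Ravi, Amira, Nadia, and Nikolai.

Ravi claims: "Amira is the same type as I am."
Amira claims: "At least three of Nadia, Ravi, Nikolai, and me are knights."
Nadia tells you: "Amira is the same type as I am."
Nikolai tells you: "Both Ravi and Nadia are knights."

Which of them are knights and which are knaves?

Ravi: knight, Amira: knight, Nadia: knight, Nikolai: knight

Consider Ravi. Suppose Ravi is a knave.
Then no assignment of the remaining roles makes every statement match its speaker's type — contradiction.
So Ravi is a knight.
Consider Amira. Suppose Amira is a knave.
Then Ravi's statement comes out false, contradicting Ravi being a knight.
So Amira is a knight.
Consider Nadia. Suppose Nadia is a knave.
Then no assignment of the remaining roles makes every statement match its speaker's type — contradiction.
So Nadia is a knight.
With that fixed, Nikolai's statement is true, so Nikolai is a knight.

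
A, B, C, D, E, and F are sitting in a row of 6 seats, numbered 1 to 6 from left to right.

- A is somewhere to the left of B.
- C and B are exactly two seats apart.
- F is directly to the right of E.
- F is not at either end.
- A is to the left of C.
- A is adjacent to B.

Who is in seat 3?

A

With clues 1–3, E is ruled out for seat 3.
With clues 1–5, B, C, and D are ruled out for seat 3.
With clues 1–6, F is ruled out for seat 3.
So seat 3 is A.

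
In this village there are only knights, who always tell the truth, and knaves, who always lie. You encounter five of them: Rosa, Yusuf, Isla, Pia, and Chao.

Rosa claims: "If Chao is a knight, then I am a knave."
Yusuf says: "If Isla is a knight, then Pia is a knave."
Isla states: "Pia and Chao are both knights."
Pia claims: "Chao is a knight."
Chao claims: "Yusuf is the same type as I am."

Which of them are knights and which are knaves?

Rosa: knight, Yusuf: knight, Isla: knave, Pia: knave, Chao: knave

Consider Rosa. Suppose Rosa is a knave.
Then Rosa's own statement would have to be false, but it can't be — contradiction.
So Rosa is a knight.
Consider Yusuf. Suppose Yusuf is a knave.
Then whichever role Chao has, Chao's statement has the wrong truth value — contradiction.
So Yusuf is a knight.
Consider Isla. Suppose Isla is a knight.
Then no assignment of the remaining roles makes every statement match its speaker's type — contradiction.
So Isla is a knave.
Consider Pia. Suppose Pia is a knight.
Then no assignment of the remaining roles makes every statement match its speaker's type — contradiction.
So Pia is a knave.
Consider Chao. Suppose Chao is a knight.
Then Rosa's statement comes out false, contradicting Rosa being a knight.
So Chao is a knave.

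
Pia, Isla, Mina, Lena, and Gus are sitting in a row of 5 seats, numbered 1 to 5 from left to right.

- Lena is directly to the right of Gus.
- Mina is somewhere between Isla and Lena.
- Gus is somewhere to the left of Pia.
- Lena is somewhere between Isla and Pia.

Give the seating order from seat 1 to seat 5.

Isla, Mina, Gus, Lena, Pia

From clue 1: Lena is in {2,3,4,5}.
From clues 1–2: Mina is in {2,3,4}.
From clues 1–3: Lena is in {2,4}.
From clues 1–4: Isla → seat 1, Mina → seat 2, Gus → seat 3, Lena → seat 4, Pia → seat 5.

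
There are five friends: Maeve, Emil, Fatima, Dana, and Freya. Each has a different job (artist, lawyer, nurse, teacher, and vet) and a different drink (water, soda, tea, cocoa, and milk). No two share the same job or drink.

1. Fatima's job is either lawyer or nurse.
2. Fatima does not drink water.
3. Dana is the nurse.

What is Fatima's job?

Clue 1 rules out artist, teacher, and vet for Fatima's job.
With clues 1–3, nurse is impossible for Fatima's job.
That leaves lawyer.

lawyer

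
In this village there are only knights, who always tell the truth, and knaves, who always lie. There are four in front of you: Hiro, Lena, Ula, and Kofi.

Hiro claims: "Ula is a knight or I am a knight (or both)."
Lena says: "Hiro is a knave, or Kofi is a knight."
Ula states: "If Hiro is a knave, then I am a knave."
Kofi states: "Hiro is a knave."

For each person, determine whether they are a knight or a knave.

Hiro: knight, Lena: knave, Ula: knight, Kofi: knave

Consider Hiro. Suppose Hiro is a knave.
Then whichever role Ula has, Ula's statement has the wrong truth value — contradiction.
So Hiro is a knight.
With that fixed, Ula's statement is true, so Ula is a knight.
With that fixed, Kofi's statement is false, so Kofi is a knave.
With that fixed, Lena's statement is false, so Lena is a knave.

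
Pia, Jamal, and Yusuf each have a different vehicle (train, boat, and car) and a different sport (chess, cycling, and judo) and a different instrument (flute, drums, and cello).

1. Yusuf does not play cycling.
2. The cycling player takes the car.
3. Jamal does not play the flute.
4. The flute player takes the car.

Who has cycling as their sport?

Pia

Clue 1 rules out Yusuf for the one with sport cycling.
With clues 1–4, Jamal is impossible for the one with sport cycling.
That leaves Pia.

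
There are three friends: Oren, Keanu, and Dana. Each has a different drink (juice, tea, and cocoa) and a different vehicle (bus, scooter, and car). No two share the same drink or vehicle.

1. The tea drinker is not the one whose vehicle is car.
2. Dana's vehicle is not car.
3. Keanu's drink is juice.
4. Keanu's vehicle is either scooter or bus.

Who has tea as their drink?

With clues 1–3, Keanu is impossible for the one with drink tea.
With clues 1–4, Oren is impossible for the one with drink tea.
That leaves Dana.

Dana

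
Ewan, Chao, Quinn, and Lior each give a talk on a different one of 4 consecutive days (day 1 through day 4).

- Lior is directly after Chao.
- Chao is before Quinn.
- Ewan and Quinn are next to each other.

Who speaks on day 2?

Lior

With clues 1–2, Ewan and Quinn are ruled out for day 2.
With clues 1–3, Chao is ruled out for day 2.
So day 2 is Lior.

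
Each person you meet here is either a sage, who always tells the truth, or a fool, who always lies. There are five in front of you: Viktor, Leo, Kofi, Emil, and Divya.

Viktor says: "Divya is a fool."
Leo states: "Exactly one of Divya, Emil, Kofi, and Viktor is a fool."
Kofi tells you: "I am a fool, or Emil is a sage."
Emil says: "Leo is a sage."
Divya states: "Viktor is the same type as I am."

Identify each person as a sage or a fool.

Consider Viktor. Suppose Viktor is a fool.
Then whichever role Divya has, Divya's statement has the wrong truth value — contradiction.
So Viktor is a sage.
Consider Leo. Suppose Leo is a fool.
Then no assignment of the remaining roles makes every statement match its speaker's type — contradiction.
So Leo is a sage.
With that fixed, Emil's statement is true, so Emil is a sage.
With that fixed, Kofi's statement is true, so Kofi is a sage.
Consider Divya. Suppose Divya is a sage.
Then Viktor's statement comes out false, contradicting Viktor being a sage.
So Divya is a fool.

Viktor: sage, Leo: sage, Kofi: sage, Emil: sage, Divya: fool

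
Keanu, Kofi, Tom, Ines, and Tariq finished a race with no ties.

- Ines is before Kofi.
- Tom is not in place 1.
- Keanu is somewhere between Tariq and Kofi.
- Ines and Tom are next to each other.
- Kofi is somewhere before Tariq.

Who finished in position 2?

With clues 1–4, Kofi and Tariq are ruled out for place 2.
With clues 1–5, Ines and Keanu are ruled out for place 2.
So place 2 is Tom.

Tom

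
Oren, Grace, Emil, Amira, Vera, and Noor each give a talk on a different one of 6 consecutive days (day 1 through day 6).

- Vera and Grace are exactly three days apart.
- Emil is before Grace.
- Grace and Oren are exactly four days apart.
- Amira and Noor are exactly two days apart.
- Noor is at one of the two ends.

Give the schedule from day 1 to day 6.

Oren, Vera, Emil, Amira, Grace, Noor

From clues 1–2: Grace is in {2,3,4,5,6}.
From clues 1–3: Oren is in {1,2,6}.
From clues 1–4: Oren → day 1, Vera → day 2, Emil → day 3, Grace → day 5.
From clues 1–5: Amira → day 4, Noor → day 6.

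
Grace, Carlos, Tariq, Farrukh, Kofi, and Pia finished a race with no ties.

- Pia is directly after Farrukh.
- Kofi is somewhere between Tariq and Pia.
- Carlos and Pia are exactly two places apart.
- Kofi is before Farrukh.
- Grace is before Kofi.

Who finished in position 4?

Carlos

With clues 1–3, Tariq is ruled out for place 4.
With clues 1–4, Grace and Kofi are ruled out for place 4.
With clues 1–5, Farrukh and Pia are ruled out for place 4.
So place 4 is Carlos.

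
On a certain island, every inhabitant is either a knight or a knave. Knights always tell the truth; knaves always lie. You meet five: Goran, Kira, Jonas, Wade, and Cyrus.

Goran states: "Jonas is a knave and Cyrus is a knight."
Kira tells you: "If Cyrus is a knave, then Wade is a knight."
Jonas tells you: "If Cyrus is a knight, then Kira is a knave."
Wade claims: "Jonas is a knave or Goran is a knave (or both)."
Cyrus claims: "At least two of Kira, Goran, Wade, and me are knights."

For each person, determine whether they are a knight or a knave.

Consider Goran. Suppose Goran is a knave.
Then no assignment of the remaining roles makes every statement match its speaker's type — contradiction.
So Goran is a knight.
Consider Kira. Suppose Kira is a knave.
Then no assignment of the remaining roles makes every statement match its speaker's type — contradiction.
So Kira is a knight.
With that fixed, Cyrus's statement is true, so Cyrus is a knight.
With that fixed, Jonas's statement is false, so Jonas is a knave.
With that fixed, Wade's statement is true, so Wade is a knight.

Goran: knight, Kira: knight, Jonas: knave, Wade: knight, Cyrus: knight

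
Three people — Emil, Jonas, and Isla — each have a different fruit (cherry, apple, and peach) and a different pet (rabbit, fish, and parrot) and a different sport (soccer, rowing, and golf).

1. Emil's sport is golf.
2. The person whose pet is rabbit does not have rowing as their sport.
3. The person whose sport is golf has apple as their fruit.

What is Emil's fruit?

With clues 1–3, cherry and peach are impossible for Emil's fruit.
That leaves apple.

apple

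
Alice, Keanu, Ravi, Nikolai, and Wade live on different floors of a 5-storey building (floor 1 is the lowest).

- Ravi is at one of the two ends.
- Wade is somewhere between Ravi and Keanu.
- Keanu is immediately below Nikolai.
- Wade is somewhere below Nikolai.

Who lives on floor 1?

Ravi

With clues 1–2, Wade is ruled out for floor 1.
With clues 1–3, Nikolai is ruled out for floor 1.
With clues 1–4, Alice and Keanu are ruled out for floor 1.
So floor 1 is Ravi.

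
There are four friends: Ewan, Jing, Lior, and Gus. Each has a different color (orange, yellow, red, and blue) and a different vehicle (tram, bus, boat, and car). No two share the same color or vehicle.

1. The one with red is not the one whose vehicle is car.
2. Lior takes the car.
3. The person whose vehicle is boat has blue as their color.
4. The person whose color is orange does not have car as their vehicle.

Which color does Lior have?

With clues 1–2, red is impossible for Lior's color.
With clues 1–3, blue is impossible for Lior's color.
With clues 1–4, orange is impossible for Lior's color.
That leaves yellow.

yellow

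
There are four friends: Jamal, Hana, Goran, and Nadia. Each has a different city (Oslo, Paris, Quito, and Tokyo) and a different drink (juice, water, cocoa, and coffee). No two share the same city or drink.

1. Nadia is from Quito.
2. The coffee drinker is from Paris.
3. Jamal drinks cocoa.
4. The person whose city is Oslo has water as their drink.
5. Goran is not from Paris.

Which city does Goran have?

Oslo

Clue 1 rules out Quito for Goran's city.
With clues 1–4, Tokyo is impossible for Goran's city.
With clues 1–5, Paris is impossible for Goran's city.
That leaves Oslo.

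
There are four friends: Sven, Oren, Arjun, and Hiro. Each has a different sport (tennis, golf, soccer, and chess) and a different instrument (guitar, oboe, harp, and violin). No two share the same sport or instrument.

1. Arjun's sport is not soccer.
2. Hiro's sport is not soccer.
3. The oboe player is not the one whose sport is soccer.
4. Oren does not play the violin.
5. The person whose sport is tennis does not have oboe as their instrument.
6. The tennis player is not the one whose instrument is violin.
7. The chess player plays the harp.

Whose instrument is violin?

Sven

With clues 1–4, Oren is impossible for the one with instrument violin.
With clues 1–7, Arjun and Hiro are impossible for the one with instrument violin.
That leaves Sven.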